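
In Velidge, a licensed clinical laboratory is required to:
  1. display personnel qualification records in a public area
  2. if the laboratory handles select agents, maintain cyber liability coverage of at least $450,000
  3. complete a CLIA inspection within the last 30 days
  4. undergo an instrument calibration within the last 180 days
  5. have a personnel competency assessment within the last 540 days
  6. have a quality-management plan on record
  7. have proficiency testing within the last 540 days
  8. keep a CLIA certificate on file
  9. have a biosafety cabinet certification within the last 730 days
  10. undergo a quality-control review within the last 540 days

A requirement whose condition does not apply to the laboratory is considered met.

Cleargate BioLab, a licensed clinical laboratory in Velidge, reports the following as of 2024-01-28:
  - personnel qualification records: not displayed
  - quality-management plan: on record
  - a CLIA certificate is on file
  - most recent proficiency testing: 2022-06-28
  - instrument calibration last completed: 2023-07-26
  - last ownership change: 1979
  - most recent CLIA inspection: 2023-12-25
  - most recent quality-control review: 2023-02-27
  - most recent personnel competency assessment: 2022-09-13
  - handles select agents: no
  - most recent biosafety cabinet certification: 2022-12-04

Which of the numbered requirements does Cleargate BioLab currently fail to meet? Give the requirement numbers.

1. personnel qualification records absent → not met
2. condition 'handles select agents' does not hold → requirement n/a → met
3. CLIA inspection 34 days ago vs limit 30 → not met
4. instrument calibration 186 days ago vs limit 180 → not met
5. personnel competency assessment 502 days ago vs limit 540 → met
6. quality-management plan present → met
7. proficiency testing 579 days ago vs limit 540 → not met
8. CLIA certificate present → met
9. biosafety cabinet certification 420 days ago vs limit 730 → met
10. quality-control review 335 days ago vs limit 540 → met
Not met: 1, 3, 4, 7

1, 3, 4, 7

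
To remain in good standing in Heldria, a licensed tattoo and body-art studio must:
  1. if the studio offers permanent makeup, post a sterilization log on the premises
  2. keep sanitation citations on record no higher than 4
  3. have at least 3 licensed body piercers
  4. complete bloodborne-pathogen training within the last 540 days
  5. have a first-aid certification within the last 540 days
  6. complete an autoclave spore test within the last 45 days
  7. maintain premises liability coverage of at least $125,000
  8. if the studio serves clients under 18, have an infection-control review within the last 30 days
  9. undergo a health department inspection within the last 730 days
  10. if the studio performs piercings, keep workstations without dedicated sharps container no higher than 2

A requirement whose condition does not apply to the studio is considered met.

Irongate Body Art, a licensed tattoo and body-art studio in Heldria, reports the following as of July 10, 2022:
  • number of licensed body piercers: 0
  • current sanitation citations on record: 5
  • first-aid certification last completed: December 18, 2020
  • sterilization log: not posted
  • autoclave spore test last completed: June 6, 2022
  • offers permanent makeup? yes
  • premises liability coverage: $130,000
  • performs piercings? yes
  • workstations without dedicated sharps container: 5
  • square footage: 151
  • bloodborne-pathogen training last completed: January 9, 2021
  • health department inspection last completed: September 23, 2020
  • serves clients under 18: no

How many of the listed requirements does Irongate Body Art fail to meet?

1. condition 'offers permanent makeup' holds; sterilization log absent → not met
2. sanitation citations on record 5 > 4 → not met
3. licensed body piercers 0 < 3 → not met
4. bloodborne-pathogen training 547 days ago vs limit 540 → not met
5. first-aid certification 569 days ago vs limit 540 → not met
6. autoclave spore test 34 days ago vs limit 45 → met
7. premises liability coverage $130,000 ≥ $125,000 → met
8. condition 'serves clients under 18' does not hold → requirement n/a → met
9. health department inspection 655 days ago vs limit 730 → met
10. condition 'performs piercings' holds; workstations without dedicated sharps container 5 > 2 → not met
Not met: 6 of 10

6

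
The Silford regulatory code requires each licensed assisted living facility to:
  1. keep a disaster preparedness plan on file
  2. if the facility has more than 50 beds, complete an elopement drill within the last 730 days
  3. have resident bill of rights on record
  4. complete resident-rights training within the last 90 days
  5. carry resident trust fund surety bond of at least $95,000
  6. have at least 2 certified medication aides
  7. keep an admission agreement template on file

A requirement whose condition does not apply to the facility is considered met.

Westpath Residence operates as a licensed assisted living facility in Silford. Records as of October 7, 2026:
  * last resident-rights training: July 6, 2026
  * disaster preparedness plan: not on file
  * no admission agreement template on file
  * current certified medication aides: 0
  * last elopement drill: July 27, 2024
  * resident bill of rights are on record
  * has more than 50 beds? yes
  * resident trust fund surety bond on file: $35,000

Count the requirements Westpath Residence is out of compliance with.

6

1. disaster preparedness plan absent → not met
2. condition 'has more than 50 beds' holds; elopement drill 802 days ago vs limit 730 → not met
3. resident bill of rights present → met
4. resident-rights training 93 days ago vs limit 90 → not met
5. resident trust fund surety bond $35,000 < $95,000 → not met
6. certified medication aides 0 < 2 → not met
7. admission agreement template absent → not met
Not met: 6 of 7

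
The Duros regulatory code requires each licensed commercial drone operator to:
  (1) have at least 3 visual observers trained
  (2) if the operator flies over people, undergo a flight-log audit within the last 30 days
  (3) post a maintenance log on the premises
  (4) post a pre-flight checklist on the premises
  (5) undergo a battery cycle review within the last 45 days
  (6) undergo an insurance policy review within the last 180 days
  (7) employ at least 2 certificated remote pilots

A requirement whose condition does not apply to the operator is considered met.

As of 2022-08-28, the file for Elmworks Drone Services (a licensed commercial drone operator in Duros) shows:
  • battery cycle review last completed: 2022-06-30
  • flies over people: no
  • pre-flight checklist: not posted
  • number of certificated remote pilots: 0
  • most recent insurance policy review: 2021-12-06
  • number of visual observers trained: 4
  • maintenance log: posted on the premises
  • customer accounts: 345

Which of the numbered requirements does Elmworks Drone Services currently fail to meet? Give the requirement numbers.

1. visual observers trained 4 ≥ 3 → met
2. condition 'flies over people' does not hold → requirement n/a → met
3. maintenance log present → met
4. pre-flight checklist absent → not met
5. battery cycle review 59 days ago vs limit 45 → not met
6. insurance policy review 265 days ago vs limit 180 → not met
7. certificated remote pilots 0 < 2 → not met
Not met: 4, 5, 6, 7

4, 5, 6, 7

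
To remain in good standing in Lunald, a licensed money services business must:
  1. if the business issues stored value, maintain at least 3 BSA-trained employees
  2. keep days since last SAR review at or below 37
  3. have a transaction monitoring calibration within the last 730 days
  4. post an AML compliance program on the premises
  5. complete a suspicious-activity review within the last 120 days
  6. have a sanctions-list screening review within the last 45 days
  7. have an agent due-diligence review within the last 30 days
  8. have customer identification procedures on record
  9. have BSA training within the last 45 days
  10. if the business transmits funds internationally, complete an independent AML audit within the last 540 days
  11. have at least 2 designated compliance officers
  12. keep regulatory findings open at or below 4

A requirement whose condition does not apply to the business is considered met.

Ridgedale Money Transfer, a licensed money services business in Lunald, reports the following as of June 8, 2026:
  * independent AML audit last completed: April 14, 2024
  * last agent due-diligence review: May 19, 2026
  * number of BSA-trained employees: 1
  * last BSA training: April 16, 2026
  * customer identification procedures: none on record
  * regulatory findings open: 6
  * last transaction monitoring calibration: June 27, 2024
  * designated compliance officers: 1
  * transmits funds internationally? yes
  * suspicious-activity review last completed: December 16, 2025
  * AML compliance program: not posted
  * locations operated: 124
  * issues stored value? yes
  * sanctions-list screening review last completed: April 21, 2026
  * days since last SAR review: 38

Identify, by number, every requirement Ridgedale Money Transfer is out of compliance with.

1, 2, 4, 5, 6, 8, 9, 10, 11, 12

1. condition 'issues stored value' holds; BSA-trained employees 1 < 3 → not met
2. days since last SAR review 38 > 37 → not met
3. transaction monitoring calibration 711 days ago vs limit 730 → met
4. AML compliance program absent → not met
5. suspicious-activity review 174 days ago vs limit 120 → not met
6. sanctions-list screening review 48 days ago vs limit 45 → not met
7. agent due-diligence review 20 days ago vs limit 30 → met
8. customer identification procedures absent → not met
9. BSA training 53 days ago vs limit 45 → not met
10. condition 'transmits funds internationally' holds; independent AML audit 785 days ago vs limit 540 → not met
11. designated compliance officers 1 < 2 → not met
12. regulatory findings open 6 > 4 → not met
Not met: 1, 2, 4, 5, 6, 8, 9, 10, 11, 12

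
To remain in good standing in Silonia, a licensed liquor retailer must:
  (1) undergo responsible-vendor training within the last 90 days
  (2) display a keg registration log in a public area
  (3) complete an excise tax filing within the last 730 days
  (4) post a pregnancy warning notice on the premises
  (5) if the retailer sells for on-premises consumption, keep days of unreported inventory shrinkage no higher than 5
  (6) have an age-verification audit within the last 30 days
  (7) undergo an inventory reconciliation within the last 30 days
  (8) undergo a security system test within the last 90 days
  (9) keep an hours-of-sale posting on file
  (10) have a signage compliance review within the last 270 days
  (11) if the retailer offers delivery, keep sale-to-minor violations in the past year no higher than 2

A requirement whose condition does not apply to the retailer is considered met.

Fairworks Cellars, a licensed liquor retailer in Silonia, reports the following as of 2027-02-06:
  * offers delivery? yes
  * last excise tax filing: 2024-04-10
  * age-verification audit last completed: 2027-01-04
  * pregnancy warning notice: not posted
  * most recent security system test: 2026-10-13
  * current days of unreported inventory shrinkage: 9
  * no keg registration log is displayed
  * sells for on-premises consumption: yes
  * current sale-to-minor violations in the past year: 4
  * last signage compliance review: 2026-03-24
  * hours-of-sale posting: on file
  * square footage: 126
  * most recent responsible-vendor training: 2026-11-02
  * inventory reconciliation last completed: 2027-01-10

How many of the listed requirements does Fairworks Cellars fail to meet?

1. responsible-vendor training 96 days ago vs limit 90 → not met
2. keg registration log absent → not met
3. excise tax filing 1032 days ago vs limit 730 → not met
4. pregnancy warning notice absent → not met
5. condition 'sells for on-premises consumption' holds; days of unreported inventory shrinkage 9 > 5 → not met
6. age-verification audit 33 days ago vs limit 30 → not met
7. inventory reconciliation 27 days ago vs limit 30 → met
8. security system test 116 days ago vs limit 90 → not met
9. hours-of-sale posting present → met
10. signage compliance review 319 days ago vs limit 270 → not met
11. condition 'offers delivery' holds; sale-to-minor violations in the past year 4 > 2 → not met
Not met: 9 of 11

9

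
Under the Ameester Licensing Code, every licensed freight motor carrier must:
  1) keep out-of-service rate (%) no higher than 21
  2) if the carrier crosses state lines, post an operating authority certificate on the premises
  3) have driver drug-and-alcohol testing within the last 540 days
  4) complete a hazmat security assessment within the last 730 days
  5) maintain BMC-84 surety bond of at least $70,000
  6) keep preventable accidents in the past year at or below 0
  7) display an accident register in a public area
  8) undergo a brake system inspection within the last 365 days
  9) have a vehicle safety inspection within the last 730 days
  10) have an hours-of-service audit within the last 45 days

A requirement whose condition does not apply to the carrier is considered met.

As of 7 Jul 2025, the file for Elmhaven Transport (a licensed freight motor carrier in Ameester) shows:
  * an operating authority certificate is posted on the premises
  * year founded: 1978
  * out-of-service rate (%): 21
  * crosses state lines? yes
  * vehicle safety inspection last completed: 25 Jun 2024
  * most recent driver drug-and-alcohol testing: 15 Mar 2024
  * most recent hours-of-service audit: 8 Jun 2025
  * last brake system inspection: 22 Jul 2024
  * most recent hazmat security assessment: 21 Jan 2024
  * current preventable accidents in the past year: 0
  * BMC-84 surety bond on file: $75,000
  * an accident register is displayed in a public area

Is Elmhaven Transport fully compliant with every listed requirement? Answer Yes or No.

1. out-of-service rate (%) 21 ≤ 21 → met
2. condition 'crosses state lines' holds; operating authority certificate present → met
3. driver drug-and-alcohol testing 479 days ago vs limit 540 → met
4. hazmat security assessment 533 days ago vs limit 730 → met
5. BMC-84 surety bond $75,000 ≥ $70,000 → met
6. preventable accidents in the past year 0 ≤ 0 → met
7. accident register present → met
8. brake system inspection 350 days ago vs limit 365 → met
9. vehicle safety inspection 377 days ago vs limit 730 → met
10. hours-of-service audit 29 days ago vs limit 45 → met
All met.

Yes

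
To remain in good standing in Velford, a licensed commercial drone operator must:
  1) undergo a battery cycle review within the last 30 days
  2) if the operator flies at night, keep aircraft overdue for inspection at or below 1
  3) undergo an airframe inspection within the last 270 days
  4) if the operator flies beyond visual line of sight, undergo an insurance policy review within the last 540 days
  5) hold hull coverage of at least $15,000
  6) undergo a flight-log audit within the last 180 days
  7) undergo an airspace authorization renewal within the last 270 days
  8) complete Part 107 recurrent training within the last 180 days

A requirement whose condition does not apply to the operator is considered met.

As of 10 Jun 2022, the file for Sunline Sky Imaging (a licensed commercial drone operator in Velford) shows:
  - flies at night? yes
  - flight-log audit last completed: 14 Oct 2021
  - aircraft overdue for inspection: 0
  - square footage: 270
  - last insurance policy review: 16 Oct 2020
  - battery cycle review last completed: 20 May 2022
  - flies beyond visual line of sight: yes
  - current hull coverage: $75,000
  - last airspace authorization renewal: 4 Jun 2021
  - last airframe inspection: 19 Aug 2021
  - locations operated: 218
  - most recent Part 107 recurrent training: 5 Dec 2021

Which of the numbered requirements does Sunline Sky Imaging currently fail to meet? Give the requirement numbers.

3, 4, 6, 7, 8

1. battery cycle review 21 days ago vs limit 30 → met
2. condition 'flies at night' holds; aircraft overdue for inspection 0 ≤ 1 → met
3. airframe inspection 295 days ago vs limit 270 → not met
4. condition 'flies beyond visual line of sight' holds; insurance policy review 602 days ago vs limit 540 → not met
5. hull coverage $75,000 ≥ $15,000 → met
6. flight-log audit 239 days ago vs limit 180 → not met
7. airspace authorization renewal 371 days ago vs limit 270 → not met
8. Part 107 recurrent training 187 days ago vs limit 180 → not met
Not met: 3, 4, 6, 7, 8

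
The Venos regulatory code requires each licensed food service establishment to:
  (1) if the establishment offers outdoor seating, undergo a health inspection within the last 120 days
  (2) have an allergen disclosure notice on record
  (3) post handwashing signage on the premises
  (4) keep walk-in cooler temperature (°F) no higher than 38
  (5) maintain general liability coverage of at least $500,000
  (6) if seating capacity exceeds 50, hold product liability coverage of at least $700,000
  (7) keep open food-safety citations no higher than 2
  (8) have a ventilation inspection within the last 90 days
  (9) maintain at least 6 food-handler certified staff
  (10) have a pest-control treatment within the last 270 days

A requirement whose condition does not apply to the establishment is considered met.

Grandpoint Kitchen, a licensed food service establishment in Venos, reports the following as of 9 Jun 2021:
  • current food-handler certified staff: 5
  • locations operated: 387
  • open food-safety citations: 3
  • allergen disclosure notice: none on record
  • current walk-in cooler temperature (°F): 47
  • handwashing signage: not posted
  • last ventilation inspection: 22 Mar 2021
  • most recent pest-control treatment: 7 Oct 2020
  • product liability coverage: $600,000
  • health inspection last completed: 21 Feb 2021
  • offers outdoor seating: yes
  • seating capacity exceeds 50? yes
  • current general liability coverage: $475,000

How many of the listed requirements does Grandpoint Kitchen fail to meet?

7

1. condition 'offers outdoor seating' holds; health inspection 108 days ago vs limit 120 → met
2. allergen disclosure notice absent → not met
3. handwashing signage absent → not met
4. walk-in cooler temperature (°F) 47 > 38 → not met
5. general liability coverage $475,000 < $500,000 → not met
6. condition 'seating capacity exceeds 50' holds; product liability coverage $600,000 < $700,000 → not met
7. open food-safety citations 3 > 2 → not met
8. ventilation inspection 79 days ago vs limit 90 → met
9. food-handler certified staff 5 < 6 → not met
10. pest-control treatment 245 days ago vs limit 270 → met
Not met: 7 of 10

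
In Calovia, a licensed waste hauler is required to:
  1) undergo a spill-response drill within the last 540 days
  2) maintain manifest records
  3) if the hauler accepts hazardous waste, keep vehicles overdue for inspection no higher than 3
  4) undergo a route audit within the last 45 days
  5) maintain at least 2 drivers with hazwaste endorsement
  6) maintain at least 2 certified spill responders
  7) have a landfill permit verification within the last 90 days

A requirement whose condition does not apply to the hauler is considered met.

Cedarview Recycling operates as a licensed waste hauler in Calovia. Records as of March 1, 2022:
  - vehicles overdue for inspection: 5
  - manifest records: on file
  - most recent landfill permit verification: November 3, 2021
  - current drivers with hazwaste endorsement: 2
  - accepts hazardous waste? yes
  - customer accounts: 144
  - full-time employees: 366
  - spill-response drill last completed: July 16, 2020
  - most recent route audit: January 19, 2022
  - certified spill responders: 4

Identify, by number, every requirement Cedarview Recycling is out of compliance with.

1, 3, 7

1. spill-response drill 593 days ago vs limit 540 → not met
2. manifest records present → met
3. condition 'accepts hazardous waste' holds; vehicles overdue for inspection 5 > 3 → not met
4. route audit 41 days ago vs limit 45 → met
5. drivers with hazwaste endorsement 2 ≥ 2 → met
6. certified spill responders 4 ≥ 2 → met
7. landfill permit verification 118 days ago vs limit 90 → not met
Not met: 1, 3, 7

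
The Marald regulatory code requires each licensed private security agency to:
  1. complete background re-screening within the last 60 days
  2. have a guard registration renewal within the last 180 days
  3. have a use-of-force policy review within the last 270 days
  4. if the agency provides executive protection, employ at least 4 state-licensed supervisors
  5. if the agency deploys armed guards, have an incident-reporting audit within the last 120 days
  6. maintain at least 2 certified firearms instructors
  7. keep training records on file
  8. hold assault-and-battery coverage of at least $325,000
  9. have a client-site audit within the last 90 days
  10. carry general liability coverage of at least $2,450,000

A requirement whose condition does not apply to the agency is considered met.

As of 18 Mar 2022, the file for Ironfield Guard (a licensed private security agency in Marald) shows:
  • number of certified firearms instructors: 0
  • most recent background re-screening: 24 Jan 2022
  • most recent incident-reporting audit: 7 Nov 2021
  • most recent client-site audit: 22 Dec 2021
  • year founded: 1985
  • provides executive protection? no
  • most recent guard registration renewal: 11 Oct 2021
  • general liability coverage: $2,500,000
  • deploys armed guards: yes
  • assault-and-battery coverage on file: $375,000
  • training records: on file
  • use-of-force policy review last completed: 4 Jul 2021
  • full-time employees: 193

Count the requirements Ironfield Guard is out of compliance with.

1. background re-screening 53 days ago vs limit 60 → met
2. guard registration renewal 158 days ago vs limit 180 → met
3. use-of-force policy review 257 days ago vs limit 270 → met
4. condition 'provides executive protection' does not hold → requirement n/a → met
5. condition 'deploys armed guards' holds; incident-reporting audit 131 days ago vs limit 120 → not met
6. certified firearms instructors 0 < 2 → not met
7. training records present → met
8. assault-and-battery coverage $375,000 ≥ $325,000 → met
9. client-site audit 86 days ago vs limit 90 → met
10. general liability coverage $2,500,000 ≥ $2,450,000 → met
Not met: 2 of 10

2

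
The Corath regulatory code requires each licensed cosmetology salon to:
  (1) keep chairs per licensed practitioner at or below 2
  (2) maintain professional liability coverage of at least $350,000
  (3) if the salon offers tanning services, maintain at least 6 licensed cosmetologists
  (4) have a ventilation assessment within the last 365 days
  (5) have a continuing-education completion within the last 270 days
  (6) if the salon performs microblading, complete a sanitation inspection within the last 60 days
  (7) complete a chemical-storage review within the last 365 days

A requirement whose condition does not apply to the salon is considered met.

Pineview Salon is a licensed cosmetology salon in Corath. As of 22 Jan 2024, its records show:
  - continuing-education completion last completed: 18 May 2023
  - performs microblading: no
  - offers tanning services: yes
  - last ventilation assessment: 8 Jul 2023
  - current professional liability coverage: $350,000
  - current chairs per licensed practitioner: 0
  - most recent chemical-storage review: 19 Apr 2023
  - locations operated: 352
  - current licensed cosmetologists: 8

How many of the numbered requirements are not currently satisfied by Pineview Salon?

1. chairs per licensed practitioner 0 ≤ 2 → met
2. professional liability coverage $350,000 ≥ $350,000 → met
3. condition 'offers tanning services' holds; licensed cosmetologists 8 ≥ 6 → met
4. ventilation assessment 198 days ago vs limit 365 → met
5. continuing-education completion 249 days ago vs limit 270 → met
6. condition 'performs microblading' does not hold → requirement n/a → met
7. chemical-storage review 278 days ago vs limit 365 → met
Not met: 0 of 7

0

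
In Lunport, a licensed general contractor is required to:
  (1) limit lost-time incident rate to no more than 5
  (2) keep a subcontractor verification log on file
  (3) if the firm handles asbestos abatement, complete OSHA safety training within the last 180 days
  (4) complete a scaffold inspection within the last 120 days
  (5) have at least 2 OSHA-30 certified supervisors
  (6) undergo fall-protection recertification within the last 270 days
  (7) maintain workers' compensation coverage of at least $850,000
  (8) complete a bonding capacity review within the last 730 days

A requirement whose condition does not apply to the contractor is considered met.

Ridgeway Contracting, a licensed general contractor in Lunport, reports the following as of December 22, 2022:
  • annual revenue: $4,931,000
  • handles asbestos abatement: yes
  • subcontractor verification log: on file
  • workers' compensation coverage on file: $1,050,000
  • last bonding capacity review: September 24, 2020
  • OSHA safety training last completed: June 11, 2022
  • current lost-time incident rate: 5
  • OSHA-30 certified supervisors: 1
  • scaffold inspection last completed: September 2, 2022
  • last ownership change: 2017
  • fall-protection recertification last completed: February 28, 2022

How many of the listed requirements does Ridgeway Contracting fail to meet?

4

1. lost-time incident rate 5 ≤ 5 → met
2. subcontractor verification log present → met
3. condition 'handles asbestos abatement' holds; OSHA safety training 194 days ago vs limit 180 → not met
4. scaffold inspection 111 days ago vs limit 120 → met
5. OSHA-30 certified supervisors 1 < 2 → not met
6. fall-protection recertification 297 days ago vs limit 270 → not met
7. workers' compensation coverage $1,050,000 ≥ $850,000 → met
8. bonding capacity review 819 days ago vs limit 730 → not met
Not met: 4 of 8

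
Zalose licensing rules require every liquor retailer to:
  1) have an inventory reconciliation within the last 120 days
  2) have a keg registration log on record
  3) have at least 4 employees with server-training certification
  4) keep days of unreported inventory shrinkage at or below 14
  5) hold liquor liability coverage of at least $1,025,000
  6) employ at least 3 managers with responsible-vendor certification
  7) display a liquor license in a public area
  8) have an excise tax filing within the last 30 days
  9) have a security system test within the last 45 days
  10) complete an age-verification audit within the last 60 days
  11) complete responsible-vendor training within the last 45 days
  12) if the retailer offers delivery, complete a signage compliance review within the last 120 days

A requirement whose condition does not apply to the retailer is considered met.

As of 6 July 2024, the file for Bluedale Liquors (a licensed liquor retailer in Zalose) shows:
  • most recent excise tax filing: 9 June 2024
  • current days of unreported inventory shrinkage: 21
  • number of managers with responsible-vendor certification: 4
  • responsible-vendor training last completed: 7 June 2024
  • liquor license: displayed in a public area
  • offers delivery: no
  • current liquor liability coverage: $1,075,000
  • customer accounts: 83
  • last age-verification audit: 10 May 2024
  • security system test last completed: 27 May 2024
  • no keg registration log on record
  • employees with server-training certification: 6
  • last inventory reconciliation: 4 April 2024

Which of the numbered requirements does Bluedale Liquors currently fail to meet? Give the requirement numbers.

2, 4

1. inventory reconciliation 93 days ago vs limit 120 → met
2. keg registration log absent → not met
3. employees with server-training certification 6 ≥ 4 → met
4. days of unreported inventory shrinkage 21 > 14 → not met
5. liquor liability coverage $1,075,000 ≥ $1,025,000 → met
6. managers with responsible-vendor certification 4 ≥ 3 → met
7. liquor license present → met
8. excise tax filing 27 days ago vs limit 30 → met
9. security system test 40 days ago vs limit 45 → met
10. age-verification audit 57 days ago vs limit 60 → met
11. responsible-vendor training 29 days ago vs limit 45 → met
12. condition 'offers delivery' does not hold → requirement n/a → met
Not met: 2, 4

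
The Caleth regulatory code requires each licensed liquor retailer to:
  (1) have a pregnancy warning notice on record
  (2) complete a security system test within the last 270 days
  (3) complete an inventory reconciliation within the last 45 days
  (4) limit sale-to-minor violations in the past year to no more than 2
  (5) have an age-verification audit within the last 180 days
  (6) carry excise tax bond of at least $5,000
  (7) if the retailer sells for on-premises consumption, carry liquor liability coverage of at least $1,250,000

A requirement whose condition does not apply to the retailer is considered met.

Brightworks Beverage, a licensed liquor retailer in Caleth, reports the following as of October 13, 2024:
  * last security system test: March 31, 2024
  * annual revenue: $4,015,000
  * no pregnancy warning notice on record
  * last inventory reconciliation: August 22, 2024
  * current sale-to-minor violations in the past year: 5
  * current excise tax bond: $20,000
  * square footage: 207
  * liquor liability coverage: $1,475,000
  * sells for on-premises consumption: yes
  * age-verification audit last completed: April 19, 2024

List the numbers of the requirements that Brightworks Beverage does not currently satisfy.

1. pregnancy warning notice absent → not met
2. security system test 196 days ago vs limit 270 → met
3. inventory reconciliation 52 days ago vs limit 45 → not met
4. sale-to-minor violations in the past year 5 > 2 → not met
5. age-verification audit 177 days ago vs limit 180 → met
6. excise tax bond $20,000 ≥ $5,000 → met
7. condition 'sells for on-premises consumption' holds; liquor liability coverage $1,475,000 ≥ $1,250,000 → met
Not met: 1, 3, 4

1, 3, 4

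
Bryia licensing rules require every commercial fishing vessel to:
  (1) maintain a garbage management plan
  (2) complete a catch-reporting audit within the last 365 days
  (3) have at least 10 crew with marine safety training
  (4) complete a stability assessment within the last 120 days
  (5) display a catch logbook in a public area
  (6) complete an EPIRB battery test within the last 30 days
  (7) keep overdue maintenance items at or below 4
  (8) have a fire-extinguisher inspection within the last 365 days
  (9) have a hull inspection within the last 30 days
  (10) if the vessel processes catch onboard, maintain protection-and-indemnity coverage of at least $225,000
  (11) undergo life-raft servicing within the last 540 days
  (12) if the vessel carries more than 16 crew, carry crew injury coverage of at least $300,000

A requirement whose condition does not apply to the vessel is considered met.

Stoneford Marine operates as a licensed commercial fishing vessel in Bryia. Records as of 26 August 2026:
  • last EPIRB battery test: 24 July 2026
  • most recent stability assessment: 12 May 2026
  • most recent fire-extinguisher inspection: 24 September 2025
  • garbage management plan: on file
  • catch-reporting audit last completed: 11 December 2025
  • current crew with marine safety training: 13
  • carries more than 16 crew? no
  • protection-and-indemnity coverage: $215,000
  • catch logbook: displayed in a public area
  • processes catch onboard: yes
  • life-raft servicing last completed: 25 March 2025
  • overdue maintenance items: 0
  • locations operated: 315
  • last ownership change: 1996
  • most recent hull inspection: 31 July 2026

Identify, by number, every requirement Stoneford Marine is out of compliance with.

6, 10

1. garbage management plan present → met
2. catch-reporting audit 258 days ago vs limit 365 → met
3. crew with marine safety training 13 ≥ 10 → met
4. stability assessment 106 days ago vs limit 120 → met
5. catch logbook present → met
6. EPIRB battery test 33 days ago vs limit 30 → not met
7. overdue maintenance items 0 ≤ 4 → met
8. fire-extinguisher inspection 336 days ago vs limit 365 → met
9. hull inspection 26 days ago vs limit 30 → met
10. condition 'processes catch onboard' holds; protection-and-indemnity coverage $215,000 < $225,000 → not met
11. life-raft servicing 519 days ago vs limit 540 → met
12. condition 'carries more than 16 crew' does not hold → requirement n/a → met
Not met: 6, 10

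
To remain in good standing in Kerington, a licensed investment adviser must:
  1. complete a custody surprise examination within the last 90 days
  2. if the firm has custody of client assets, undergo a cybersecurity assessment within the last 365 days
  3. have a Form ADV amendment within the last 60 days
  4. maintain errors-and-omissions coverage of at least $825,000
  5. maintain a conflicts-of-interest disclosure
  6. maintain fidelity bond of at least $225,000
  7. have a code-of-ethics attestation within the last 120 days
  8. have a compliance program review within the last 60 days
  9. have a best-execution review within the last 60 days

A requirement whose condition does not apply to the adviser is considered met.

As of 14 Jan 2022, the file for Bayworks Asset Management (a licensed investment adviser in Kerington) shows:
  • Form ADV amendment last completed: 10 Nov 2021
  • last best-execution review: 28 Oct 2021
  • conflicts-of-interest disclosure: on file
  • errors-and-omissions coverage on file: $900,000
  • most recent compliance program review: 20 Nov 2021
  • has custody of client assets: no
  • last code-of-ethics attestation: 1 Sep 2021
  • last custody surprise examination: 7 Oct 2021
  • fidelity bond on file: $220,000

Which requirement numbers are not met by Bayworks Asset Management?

1, 3, 6, 7, 9

1. custody surprise examination 99 days ago vs limit 90 → not met
2. condition 'has custody of client assets' does not hold → requirement n/a → met
3. Form ADV amendment 65 days ago vs limit 60 → not met
4. errors-and-omissions coverage $900,000 ≥ $825,000 → met
5. conflicts-of-interest disclosure present → met
6. fidelity bond $220,000 < $225,000 → not met
7. code-of-ethics attestation 135 days ago vs limit 120 → not met
8. compliance program review 55 days ago vs limit 60 → met
9. best-execution review 78 days ago vs limit 60 → not met
Not met: 1, 3, 6, 7, 9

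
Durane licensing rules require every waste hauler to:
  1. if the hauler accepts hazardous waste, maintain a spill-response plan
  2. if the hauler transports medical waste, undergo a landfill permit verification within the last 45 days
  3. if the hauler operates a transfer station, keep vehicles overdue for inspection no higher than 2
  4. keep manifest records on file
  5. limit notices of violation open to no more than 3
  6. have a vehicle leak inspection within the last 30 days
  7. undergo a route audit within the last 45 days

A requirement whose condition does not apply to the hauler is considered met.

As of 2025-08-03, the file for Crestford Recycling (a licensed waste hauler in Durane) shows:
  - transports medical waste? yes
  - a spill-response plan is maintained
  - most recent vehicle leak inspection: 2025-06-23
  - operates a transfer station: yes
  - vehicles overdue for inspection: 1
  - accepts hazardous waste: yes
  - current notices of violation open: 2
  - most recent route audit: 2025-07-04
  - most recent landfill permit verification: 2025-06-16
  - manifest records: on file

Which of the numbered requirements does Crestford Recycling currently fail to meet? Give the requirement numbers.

2, 6

1. condition 'accepts hazardous waste' holds; spill-response plan present → met
2. condition 'transports medical waste' holds; landfill permit verification 48 days ago vs limit 45 → not met
3. condition 'operates a transfer station' holds; vehicles overdue for inspection 1 ≤ 2 → met
4. manifest records present → met
5. notices of violation open 2 ≤ 3 → met
6. vehicle leak inspection 41 days ago vs limit 30 → not met
7. route audit 30 days ago vs limit 45 → met
Not met: 2, 6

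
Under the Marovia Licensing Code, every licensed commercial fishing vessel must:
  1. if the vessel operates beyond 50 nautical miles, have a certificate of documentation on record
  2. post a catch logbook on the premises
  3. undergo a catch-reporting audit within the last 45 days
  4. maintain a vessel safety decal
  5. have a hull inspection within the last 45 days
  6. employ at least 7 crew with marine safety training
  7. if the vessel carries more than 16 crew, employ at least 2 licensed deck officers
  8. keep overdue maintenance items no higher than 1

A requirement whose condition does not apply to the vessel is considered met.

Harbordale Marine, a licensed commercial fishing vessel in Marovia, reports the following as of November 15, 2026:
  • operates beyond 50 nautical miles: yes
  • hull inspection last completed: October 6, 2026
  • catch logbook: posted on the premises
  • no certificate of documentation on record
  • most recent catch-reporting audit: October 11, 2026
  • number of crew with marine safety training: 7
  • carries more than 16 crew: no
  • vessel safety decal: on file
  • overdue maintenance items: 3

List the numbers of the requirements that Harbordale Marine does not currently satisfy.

1. condition 'operates beyond 50 nautical miles' holds; certificate of documentation absent → not met
2. catch logbook present → met
3. catch-reporting audit 35 days ago vs limit 45 → met
4. vessel safety decal present → met
5. hull inspection 40 days ago vs limit 45 → met
6. crew with marine safety training 7 ≥ 7 → met
7. condition 'carries more than 16 crew' does not hold → requirement n/a → met
8. overdue maintenance items 3 > 1 → not met
Not met: 1, 8

1, 8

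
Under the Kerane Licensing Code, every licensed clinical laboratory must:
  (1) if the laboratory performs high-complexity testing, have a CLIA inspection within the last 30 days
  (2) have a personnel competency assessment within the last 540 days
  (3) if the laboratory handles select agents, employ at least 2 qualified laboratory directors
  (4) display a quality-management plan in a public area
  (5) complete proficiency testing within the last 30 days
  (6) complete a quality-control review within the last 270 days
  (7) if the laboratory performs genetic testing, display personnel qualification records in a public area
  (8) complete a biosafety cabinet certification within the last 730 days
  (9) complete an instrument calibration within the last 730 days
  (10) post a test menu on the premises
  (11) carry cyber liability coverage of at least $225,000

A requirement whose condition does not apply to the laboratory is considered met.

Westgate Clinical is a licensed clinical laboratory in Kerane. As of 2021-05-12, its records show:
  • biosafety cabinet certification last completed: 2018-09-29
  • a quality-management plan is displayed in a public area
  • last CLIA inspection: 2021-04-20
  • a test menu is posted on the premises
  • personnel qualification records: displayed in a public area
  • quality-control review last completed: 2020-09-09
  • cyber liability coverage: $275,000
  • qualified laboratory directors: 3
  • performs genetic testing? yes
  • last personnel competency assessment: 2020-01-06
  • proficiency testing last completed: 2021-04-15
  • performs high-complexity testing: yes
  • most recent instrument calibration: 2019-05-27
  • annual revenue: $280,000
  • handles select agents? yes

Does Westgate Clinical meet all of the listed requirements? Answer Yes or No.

1. condition 'performs high-complexity testing' holds; CLIA inspection 22 days ago vs limit 30 → met
2. personnel competency assessment 492 days ago vs limit 540 → met
3. condition 'handles select agents' holds; qualified laboratory directors 3 ≥ 2 → met
4. quality-management plan present → met
5. proficiency testing 27 days ago vs limit 30 → met
6. quality-control review 245 days ago vs limit 270 → met
7. condition 'performs genetic testing' holds; personnel qualification records present → met
8. biosafety cabinet certification 956 days ago vs limit 730 → not met
9. instrument calibration 716 days ago vs limit 730 → met
10. test menu present → met
11. cyber liability coverage $275,000 ≥ $225,000 → met
Not met: 8

No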